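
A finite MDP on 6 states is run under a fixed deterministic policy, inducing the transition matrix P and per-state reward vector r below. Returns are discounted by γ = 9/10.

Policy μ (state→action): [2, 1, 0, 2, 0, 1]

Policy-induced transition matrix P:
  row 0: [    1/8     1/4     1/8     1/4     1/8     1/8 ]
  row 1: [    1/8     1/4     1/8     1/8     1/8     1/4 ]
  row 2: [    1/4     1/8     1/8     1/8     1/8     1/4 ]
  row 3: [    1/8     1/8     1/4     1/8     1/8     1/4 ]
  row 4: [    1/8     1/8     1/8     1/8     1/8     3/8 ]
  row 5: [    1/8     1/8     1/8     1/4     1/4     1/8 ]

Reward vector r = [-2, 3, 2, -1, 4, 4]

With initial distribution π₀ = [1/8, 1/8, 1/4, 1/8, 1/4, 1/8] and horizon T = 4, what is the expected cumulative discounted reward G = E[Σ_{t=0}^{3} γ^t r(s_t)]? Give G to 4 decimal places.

G = 6.4650

t=0: π = [0.1250, 0.1250, 0.2500, 0.1250, 0.2500, 0.1250], E[r] = 2.0000, γ^t·E[r] = 2.000000, running G = 2.000000
t=1: π = [0.1563, 0.1563, 0.1406, 0.1563, 0.1406, 0.2500], E[r] = 1.8438, γ^t·E[r] = 1.659375, running G = 3.659375
t=2: π = [0.1426, 0.1641, 0.1445, 0.1758, 0.1563, 0.2168], E[r] = 1.8125, γ^t·E[r] = 1.468125, running G = 5.127500
t=3: π = [0.1431, 0.1633, 0.1470, 0.1699, 0.1521, 0.2246], E[r] = 1.8347, γ^t·E[r] = 1.337509, running G = 6.465009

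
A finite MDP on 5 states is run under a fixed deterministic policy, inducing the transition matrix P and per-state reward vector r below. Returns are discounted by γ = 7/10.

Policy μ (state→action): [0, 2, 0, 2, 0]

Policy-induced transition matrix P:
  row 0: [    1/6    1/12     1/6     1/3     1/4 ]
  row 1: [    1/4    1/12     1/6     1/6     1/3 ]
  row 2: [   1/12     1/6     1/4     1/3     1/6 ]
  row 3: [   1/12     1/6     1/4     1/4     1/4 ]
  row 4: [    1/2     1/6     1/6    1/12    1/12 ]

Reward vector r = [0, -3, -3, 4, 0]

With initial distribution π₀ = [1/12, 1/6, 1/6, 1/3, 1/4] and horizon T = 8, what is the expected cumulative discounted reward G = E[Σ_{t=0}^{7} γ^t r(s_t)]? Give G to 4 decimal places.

t=0: π = [0.0833, 0.1667, 0.1667, 0.3333, 0.2500], E[r] = 0.3333, γ^t·E[r] = 0.333333, running G = 0.333333
t=1: π = [0.2222, 0.1458, 0.2083, 0.2153, 0.2083], E[r] = -0.2014, γ^t·E[r] = -0.140972, running G = 0.192361
t=2: π = [0.2130, 0.1360, 0.2020, 0.2390, 0.2101], E[r] = -0.0579, γ^t·E[r] = -0.028356, running G = 0.164005
t=3: π = [0.2113, 0.1376, 0.2034, 0.2382, 0.2095], E[r] = -0.0701, γ^t·E[r] = -0.024034, running G = 0.139970
t=4: π = [0.2112, 0.1376, 0.2035, 0.2382, 0.2096], E[r] = -0.0705, γ^t·E[r] = -0.016924, running G = 0.123046
t=5: π = [0.2112, 0.1376, 0.2035, 0.2382, 0.2096], E[r] = -0.0706, γ^t·E[r] = -0.011868, running G = 0.111178
t=6: π = [0.2112, 0.1376, 0.2035, 0.2382, 0.2096], E[r] = -0.0706, γ^t·E[r] = -0.008303, running G = 0.102875
t=7: π = [0.2112, 0.1376, 0.2035, 0.2382, 0.2096], E[r] = -0.0706, γ^t·E[r] = -0.005812, running G = 0.097063

G = 0.0971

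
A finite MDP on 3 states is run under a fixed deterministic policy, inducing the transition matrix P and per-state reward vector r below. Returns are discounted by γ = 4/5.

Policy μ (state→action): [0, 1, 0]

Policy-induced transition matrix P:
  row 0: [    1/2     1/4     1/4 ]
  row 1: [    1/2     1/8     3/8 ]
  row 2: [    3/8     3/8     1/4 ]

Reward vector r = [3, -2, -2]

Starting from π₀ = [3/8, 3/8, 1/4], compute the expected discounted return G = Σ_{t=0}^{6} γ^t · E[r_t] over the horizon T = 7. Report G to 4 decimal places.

G = 0.8415

t=0: π = [0.3750, 0.3750, 0.2500], E[r] = -0.1250, γ^t·E[r] = -0.125000, running G = -0.125000
t=1: π = [0.4688, 0.2344, 0.2969], E[r] = 0.3438, γ^t·E[r] = 0.275000, running G = 0.150000
t=2: π = [0.4629, 0.2578, 0.2793], E[r] = 0.3145, γ^t·E[r] = 0.201250, running G = 0.351250
t=3: π = [0.4651, 0.2527, 0.2822], E[r] = 0.3254, γ^t·E[r] = 0.166625, running G = 0.517875
t=4: π = [0.4647, 0.2537, 0.2816], E[r] = 0.3236, γ^t·E[r] = 0.132550, running G = 0.650425
t=5: π = [0.4648, 0.2535, 0.2817], E[r] = 0.3240, γ^t·E[r] = 0.106171, running G = 0.756596
t=6: π = [0.4648, 0.2535, 0.2817], E[r] = 0.3239, γ^t·E[r] = 0.084916, running G = 0.841513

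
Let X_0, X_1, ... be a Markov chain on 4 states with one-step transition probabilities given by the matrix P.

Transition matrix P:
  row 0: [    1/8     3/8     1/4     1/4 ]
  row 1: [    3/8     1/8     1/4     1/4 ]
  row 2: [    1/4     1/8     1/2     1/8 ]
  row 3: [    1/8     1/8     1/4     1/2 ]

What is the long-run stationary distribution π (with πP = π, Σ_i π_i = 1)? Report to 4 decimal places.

π = [0.2111, 0.1778, 0.3333, 0.2778]

Balance equations π_j = Σ_i π_i·P[i][j]:
  π_0 = 1/8·π_0 + 3/8·π_1 + 1/4·π_2 + 1/8·π_3
  π_1 = 3/8·π_0 + 1/8·π_1 + 1/8·π_2 + 1/8·π_3
  π_2 = 1/4·π_0 + 1/4·π_1 + 1/2·π_2 + 1/4·π_3
  normalize: π_0 + π_1 + π_2 + π_3 = 1
Solving the linear system gives exactly π = [19/90, 8/45, 1/3, 5/18].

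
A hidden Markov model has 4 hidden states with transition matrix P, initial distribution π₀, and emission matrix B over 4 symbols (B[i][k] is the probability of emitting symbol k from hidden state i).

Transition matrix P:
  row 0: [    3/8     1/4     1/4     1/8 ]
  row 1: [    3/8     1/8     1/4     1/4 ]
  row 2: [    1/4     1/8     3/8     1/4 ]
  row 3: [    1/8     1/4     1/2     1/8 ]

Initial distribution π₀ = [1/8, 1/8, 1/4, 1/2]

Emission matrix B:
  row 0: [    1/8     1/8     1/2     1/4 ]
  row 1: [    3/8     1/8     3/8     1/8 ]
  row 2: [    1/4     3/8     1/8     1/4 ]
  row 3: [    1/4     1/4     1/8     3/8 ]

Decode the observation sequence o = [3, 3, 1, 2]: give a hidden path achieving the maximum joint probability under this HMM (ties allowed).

t=0: δ = [3.125e-02, 1.562e-02, 6.250e-02, 1.875e-01]  (obs o_0=3)
t=1: δ = [5.859e-03, 5.859e-03, 2.344e-02, 8.789e-03]  ψ = [3, 3, 3, 3]  (obs o_1=3)
t=2: δ = [7.324e-04, 3.662e-04, 3.296e-03, 1.465e-03]  ψ = [2, 2, 2, 2]  (obs o_2=1)
t=3: δ = [4.120e-04, 1.545e-04, 1.545e-04, 1.030e-04]  ψ = [2, 2, 2, 2]  (obs o_3=2)
backtrack: best end state = 0; path = [3, 2, 2, 0]

path = [3, 2, 2, 0]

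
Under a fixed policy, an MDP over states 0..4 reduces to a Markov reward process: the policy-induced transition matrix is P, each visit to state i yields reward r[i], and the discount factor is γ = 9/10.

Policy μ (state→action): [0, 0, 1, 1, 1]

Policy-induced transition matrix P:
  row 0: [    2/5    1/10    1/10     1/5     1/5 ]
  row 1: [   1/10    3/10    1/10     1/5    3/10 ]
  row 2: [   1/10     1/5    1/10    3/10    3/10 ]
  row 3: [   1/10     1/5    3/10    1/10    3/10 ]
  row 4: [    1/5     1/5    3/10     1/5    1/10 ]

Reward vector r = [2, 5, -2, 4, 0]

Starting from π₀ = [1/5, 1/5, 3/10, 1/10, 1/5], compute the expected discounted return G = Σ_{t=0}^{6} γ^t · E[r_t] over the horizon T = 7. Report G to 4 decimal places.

G = 8.8371

t=0: π = [0.2000, 0.2000, 0.3000, 0.1000, 0.2000], E[r] = 1.2000, γ^t·E[r] = 1.200000, running G = 1.200000
t=1: π = [0.1800, 0.2000, 0.1600, 0.2200, 0.2400], E[r] = 1.9200, γ^t·E[r] = 1.728000, running G = 2.928000
t=2: π = [0.1780, 0.2020, 0.1920, 0.1940, 0.2340], E[r] = 1.7580, γ^t·E[r] = 1.423980, running G = 4.351980
t=3: π = [0.1768, 0.2024, 0.1856, 0.1998, 0.2354], E[r] = 1.7936, γ^t·E[r] = 1.307534, running G = 5.659514
t=4: π = [0.1766, 0.2026, 0.1870, 0.1986, 0.2352], E[r] = 1.7862, γ^t·E[r] = 1.171926, running G = 6.831440
t=5: π = [0.1765, 0.2026, 0.1868, 0.1988, 0.2353], E[r] = 1.7878, γ^t·E[r] = 1.055703, running G = 7.887143
t=6: π = [0.1765, 0.2026, 0.1868, 0.1988, 0.2353], E[r] = 1.7875, γ^t·E[r] = 0.949961, running G = 8.837104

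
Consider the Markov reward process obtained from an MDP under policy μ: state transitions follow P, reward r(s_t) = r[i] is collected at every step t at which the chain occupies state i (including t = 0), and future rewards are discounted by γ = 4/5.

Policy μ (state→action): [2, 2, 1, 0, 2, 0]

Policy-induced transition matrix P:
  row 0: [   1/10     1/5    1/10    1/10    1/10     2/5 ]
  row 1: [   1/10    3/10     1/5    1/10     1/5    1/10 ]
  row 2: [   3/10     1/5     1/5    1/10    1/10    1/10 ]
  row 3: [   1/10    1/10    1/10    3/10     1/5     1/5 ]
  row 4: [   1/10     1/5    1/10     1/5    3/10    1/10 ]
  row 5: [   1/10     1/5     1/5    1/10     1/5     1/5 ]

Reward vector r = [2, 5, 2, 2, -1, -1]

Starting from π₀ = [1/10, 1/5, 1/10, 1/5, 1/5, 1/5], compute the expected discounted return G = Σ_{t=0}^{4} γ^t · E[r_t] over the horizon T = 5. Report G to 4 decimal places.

G = 4.9784

t=0: π = [0.1000, 0.2000, 0.1000, 0.2000, 0.2000, 0.2000], E[r] = 1.4000, γ^t·E[r] = 1.400000, running G = 1.400000
t=1: π = [0.1200, 0.2000, 0.1500, 0.1600, 0.2000, 0.1700], E[r] = 1.4900, γ^t·E[r] = 1.192000, running G = 2.592000
t=2: π = [0.1300, 0.2040, 0.1520, 0.1520, 0.1930, 0.1690], E[r] = 1.5260, γ^t·E[r] = 0.976640, running G = 3.568640
t=3: π = [0.1304, 0.2052, 0.1525, 0.1497, 0.1911, 0.1711], E[r] = 1.5290, γ^t·E[r] = 0.782848, running G = 4.351488
t=4: π = [0.1305, 0.2056, 0.1529, 0.1491, 0.1908, 0.1712], E[r] = 1.5306, γ^t·E[r] = 0.626930, running G = 4.978418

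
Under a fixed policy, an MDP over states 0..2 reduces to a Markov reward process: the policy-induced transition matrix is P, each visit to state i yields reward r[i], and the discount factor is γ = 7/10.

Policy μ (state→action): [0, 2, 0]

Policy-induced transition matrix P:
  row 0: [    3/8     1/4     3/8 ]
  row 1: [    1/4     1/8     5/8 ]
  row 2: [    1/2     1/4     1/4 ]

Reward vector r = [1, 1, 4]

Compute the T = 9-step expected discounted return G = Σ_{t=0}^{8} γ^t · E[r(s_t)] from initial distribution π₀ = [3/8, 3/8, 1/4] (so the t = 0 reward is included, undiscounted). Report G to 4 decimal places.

t=0: π = [0.3750, 0.3750, 0.2500], E[r] = 1.7500, γ^t·E[r] = 1.750000, running G = 1.750000
t=1: π = [0.3594, 0.2031, 0.4375], E[r] = 2.3125, γ^t·E[r] = 1.618750, running G = 3.368750
t=2: π = [0.4043, 0.2246, 0.3711], E[r] = 2.1133, γ^t·E[r] = 1.035508, running G = 4.404258
t=3: π = [0.3933, 0.2219, 0.3848], E[r] = 2.1543, γ^t·E[r] = 0.738924, running G = 5.143182
t=4: π = [0.3954, 0.2223, 0.3824], E[r] = 2.1472, γ^t·E[r] = 0.515532, running G = 5.658714
t=5: π = [0.3950, 0.2222, 0.3828], E[r] = 2.1483, γ^t·E[r] = 0.361065, running G = 6.019779
t=6: π = [0.3951, 0.2222, 0.3827], E[r] = 2.1481, γ^t·E[r] = 0.252725, running G = 6.272503
t=7: π = [0.3951, 0.2222, 0.3827], E[r] = 2.1482, γ^t·E[r] = 0.176910, running G = 6.449413
t=8: π = [0.3951, 0.2222, 0.3827], E[r] = 2.1481, γ^t·E[r] = 0.123836, running G = 6.573249

G = 6.5732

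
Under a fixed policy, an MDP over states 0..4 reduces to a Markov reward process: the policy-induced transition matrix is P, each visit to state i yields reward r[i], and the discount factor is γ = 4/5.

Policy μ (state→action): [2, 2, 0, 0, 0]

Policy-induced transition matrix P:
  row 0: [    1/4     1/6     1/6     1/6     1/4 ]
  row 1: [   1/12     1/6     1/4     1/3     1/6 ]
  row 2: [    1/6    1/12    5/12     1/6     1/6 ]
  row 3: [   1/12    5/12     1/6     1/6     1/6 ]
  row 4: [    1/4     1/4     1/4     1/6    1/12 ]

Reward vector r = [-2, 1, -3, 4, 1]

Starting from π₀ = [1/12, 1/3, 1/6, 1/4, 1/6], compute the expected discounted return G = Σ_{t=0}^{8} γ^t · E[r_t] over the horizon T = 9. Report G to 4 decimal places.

G = 1.2384

t=0: π = [0.0833, 0.3333, 0.1667, 0.2500, 0.1667], E[r] = 0.8333, γ^t·E[r] = 0.833333, running G = 0.833333
t=1: π = [0.1389, 0.2292, 0.2500, 0.2222, 0.1597], E[r] = 0.2500, γ^t·E[r] = 0.200000, running G = 1.033333
t=2: π = [0.1539, 0.2147, 0.2616, 0.2049, 0.1649], E[r] = 0.1065, γ^t·E[r] = 0.068148, running G = 1.101481
t=3: π = [0.1583, 0.2098, 0.2637, 0.2024, 0.1658], E[r] = 0.0777, γ^t·E[r] = 0.039802, running G = 1.141284
t=4: π = [0.1593, 0.2091, 0.2639, 0.2016, 0.1660], E[r] = 0.0714, γ^t·E[r] = 0.029254, running G = 1.170538
t=5: π = [0.1596, 0.2089, 0.2639, 0.2015, 0.1661], E[r] = 0.0703, γ^t·E[r] = 0.023036, running G = 1.193574
t=6: π = [0.1596, 0.2089, 0.2639, 0.2015, 0.1661], E[r] = 0.0701, γ^t·E[r] = 0.018371, running G = 1.211945
t=7: π = [0.1596, 0.2089, 0.2639, 0.2015, 0.1661], E[r] = 0.0700, γ^t·E[r] = 0.014690, running G = 1.226635
t=8: π = [0.1596, 0.2089, 0.2639, 0.2015, 0.1661], E[r] = 0.0700, γ^t·E[r] = 0.011751, running G = 1.238386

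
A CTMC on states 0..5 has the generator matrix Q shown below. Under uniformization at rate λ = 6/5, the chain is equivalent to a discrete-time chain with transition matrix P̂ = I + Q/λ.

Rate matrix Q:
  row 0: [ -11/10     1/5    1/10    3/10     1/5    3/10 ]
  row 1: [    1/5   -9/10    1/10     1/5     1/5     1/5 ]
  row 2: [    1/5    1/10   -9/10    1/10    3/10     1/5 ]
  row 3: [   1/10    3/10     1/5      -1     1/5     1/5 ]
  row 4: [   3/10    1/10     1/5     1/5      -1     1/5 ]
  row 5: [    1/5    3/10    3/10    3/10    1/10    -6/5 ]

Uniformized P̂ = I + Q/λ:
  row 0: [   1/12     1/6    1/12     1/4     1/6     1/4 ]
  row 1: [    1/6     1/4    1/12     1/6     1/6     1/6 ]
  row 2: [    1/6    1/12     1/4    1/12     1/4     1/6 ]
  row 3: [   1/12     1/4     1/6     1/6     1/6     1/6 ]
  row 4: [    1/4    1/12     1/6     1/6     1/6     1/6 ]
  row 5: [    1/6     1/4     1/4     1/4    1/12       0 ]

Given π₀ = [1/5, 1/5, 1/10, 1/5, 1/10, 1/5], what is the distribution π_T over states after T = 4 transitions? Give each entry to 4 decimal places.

t=0: π = [0.2000, 0.2000, 0.1000, 0.2000, 0.1000, 0.2000]
t=1: π = [0.1417, 0.2000, 0.1583, 0.1917, 0.1583, 0.1500]
t=2: π = [0.1521, 0.1854, 0.1639, 0.1778, 0.1674, 0.1535]
t=3: π = [0.1531, 0.1821, 0.1650, 0.1785, 0.1675, 0.1538]
t=4: π = [0.1530, 0.1818, 0.1653, 0.1785, 0.1676, 0.1538]

π = [0.1530, 0.1818, 0.1653, 0.1785, 0.1676, 0.1538]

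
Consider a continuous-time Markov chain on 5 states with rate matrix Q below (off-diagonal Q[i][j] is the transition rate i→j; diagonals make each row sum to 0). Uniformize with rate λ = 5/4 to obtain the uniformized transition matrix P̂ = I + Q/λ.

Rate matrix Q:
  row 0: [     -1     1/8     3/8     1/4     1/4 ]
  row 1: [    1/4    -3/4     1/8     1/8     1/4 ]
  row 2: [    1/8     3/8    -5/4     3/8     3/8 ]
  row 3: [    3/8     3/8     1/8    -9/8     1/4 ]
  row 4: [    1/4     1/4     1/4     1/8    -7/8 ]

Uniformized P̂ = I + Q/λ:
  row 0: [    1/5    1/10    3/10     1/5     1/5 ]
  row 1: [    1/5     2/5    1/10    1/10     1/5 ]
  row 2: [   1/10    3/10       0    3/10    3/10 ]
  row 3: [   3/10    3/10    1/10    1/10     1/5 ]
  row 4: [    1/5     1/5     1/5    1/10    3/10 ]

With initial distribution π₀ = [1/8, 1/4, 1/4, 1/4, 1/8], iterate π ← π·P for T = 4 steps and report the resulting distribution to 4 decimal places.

π = [0.2002, 0.2625, 0.1488, 0.1498, 0.2388]

t=0: π = [0.1250, 0.2500, 0.2500, 0.2500, 0.1250]
t=1: π = [0.2000, 0.2875, 0.1125, 0.1625, 0.2375]
t=2: π = [0.2050, 0.2650, 0.1525, 0.1425, 0.2350]
t=3: π = [0.1990, 0.2620, 0.1493, 0.1510, 0.2388]
t=4: π = [0.2002, 0.2625, 0.1488, 0.1498, 0.2388]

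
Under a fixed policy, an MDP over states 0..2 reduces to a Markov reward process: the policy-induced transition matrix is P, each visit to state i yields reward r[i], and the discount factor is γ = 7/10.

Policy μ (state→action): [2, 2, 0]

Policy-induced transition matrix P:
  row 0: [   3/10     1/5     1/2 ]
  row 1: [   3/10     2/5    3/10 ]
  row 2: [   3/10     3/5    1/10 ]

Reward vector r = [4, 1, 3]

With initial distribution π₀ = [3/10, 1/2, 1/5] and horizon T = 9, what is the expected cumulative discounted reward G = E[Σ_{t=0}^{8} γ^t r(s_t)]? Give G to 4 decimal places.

t=0: π = [0.3000, 0.5000, 0.2000], E[r] = 2.3000, γ^t·E[r] = 2.300000, running G = 2.300000
t=1: π = [0.3000, 0.3800, 0.3200], E[r] = 2.5400, γ^t·E[r] = 1.778000, running G = 4.078000
t=2: π = [0.3000, 0.4040, 0.2960], E[r] = 2.4920, γ^t·E[r] = 1.221080, running G = 5.299080
t=3: π = [0.3000, 0.3992, 0.3008], E[r] = 2.5016, γ^t·E[r] = 0.858049, running G = 6.157129
t=4: π = [0.3000, 0.4002, 0.2998], E[r] = 2.4997, γ^t·E[r] = 0.600173, running G = 6.757302
t=5: π = [0.3000, 0.4000, 0.3000], E[r] = 2.5001, γ^t·E[r] = 0.420186, running G = 7.177488
t=6: π = [0.3000, 0.4000, 0.3000], E[r] = 2.5000, γ^t·E[r] = 0.294121, running G = 7.471609
t=7: π = [0.3000, 0.4000, 0.3000], E[r] = 2.5000, γ^t·E[r] = 0.205886, running G = 7.677495
t=8: π = [0.3000, 0.4000, 0.3000], E[r] = 2.5000, γ^t·E[r] = 0.144120, running G = 7.821615

G = 7.8216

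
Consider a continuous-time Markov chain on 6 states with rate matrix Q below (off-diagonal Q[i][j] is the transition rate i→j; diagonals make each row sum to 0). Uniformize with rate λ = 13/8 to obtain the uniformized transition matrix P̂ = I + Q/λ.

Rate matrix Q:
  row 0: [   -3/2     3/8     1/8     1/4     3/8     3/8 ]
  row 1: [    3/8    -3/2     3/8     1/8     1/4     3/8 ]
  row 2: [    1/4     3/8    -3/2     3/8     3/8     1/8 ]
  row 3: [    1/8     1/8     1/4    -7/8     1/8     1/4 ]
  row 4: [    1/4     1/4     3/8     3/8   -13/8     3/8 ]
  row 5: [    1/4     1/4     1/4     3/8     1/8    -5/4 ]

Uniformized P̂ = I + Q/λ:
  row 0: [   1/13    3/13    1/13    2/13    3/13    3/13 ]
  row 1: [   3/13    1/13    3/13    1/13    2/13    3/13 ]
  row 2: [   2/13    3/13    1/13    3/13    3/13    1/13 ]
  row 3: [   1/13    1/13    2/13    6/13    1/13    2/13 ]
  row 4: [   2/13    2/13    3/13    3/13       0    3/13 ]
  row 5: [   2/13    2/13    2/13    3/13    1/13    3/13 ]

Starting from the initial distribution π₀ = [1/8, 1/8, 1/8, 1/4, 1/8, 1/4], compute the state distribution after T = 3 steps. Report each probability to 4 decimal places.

π = [0.1348, 0.1449, 0.1525, 0.2577, 0.1226, 0.1876]

t=0: π = [0.1250, 0.1250, 0.1250, 0.2500, 0.1250, 0.2500]
t=1: π = [0.1346, 0.1442, 0.1538, 0.2596, 0.1154, 0.1923]
t=2: π = [0.1346, 0.1450, 0.1516, 0.2581, 0.1235, 0.1871]
t=3: π = [0.1348, 0.1449, 0.1525, 0.2577, 0.1226, 0.1876]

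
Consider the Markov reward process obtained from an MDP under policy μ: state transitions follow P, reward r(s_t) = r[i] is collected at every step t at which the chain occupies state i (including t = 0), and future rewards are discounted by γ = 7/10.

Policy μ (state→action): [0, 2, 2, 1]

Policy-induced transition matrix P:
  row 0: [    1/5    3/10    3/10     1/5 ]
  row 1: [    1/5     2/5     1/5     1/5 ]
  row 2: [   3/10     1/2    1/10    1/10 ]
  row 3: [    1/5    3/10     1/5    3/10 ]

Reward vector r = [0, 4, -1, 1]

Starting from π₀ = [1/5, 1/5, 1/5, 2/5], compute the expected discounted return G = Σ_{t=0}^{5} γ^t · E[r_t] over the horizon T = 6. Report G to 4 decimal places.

G = 3.8936

t=0: π = [0.2000, 0.2000, 0.2000, 0.4000], E[r] = 1.0000, γ^t·E[r] = 1.000000, running G = 1.000000
t=1: π = [0.2200, 0.3600, 0.2000, 0.2200], E[r] = 1.4600, γ^t·E[r] = 1.022000, running G = 2.022000
t=2: π = [0.2200, 0.3760, 0.2020, 0.2020], E[r] = 1.5040, γ^t·E[r] = 0.736960, running G = 2.758960
t=3: π = [0.2202, 0.3780, 0.2018, 0.2000], E[r] = 1.5102, γ^t·E[r] = 0.517999, running G = 3.276959
t=4: π = [0.2202, 0.3782, 0.2018, 0.1998], E[r] = 1.5106, γ^t·E[r] = 0.362700, running G = 3.639658
t=5: π = [0.2202, 0.3782, 0.2018, 0.1998], E[r] = 1.5107, γ^t·E[r] = 0.253903, running G = 3.893562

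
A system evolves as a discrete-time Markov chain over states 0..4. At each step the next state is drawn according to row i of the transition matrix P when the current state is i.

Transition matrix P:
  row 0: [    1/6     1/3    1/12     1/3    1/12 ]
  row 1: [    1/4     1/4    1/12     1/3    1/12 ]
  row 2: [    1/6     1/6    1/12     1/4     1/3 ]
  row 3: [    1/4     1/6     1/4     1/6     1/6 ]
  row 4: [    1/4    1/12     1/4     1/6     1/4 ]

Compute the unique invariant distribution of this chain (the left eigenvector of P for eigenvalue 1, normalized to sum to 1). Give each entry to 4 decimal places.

Balance equations π_j = Σ_i π_i·P[i][j]:
  π_0 = 1/6·π_0 + 1/4·π_1 + 1/6·π_2 + 1/4·π_3 + 1/4·π_4
  π_1 = 1/3·π_0 + 1/4·π_1 + 1/6·π_2 + 1/6·π_3 + 1/12·π_4
  π_2 = 1/12·π_0 + 1/12·π_1 + 1/12·π_2 + 1/4·π_3 + 1/4·π_4
  π_3 = 1/3·π_0 + 1/3·π_1 + 1/4·π_2 + 1/6·π_3 + 1/6·π_4
  normalize: π_0 + π_1 + π_2 + π_3 + π_4 = 1
Solving the linear system gives exactly π = [2354/10751, 4431/21502, 127/827, 207/827, 283/1654].

π = [0.2190, 0.2061, 0.1536, 0.2503, 0.1711]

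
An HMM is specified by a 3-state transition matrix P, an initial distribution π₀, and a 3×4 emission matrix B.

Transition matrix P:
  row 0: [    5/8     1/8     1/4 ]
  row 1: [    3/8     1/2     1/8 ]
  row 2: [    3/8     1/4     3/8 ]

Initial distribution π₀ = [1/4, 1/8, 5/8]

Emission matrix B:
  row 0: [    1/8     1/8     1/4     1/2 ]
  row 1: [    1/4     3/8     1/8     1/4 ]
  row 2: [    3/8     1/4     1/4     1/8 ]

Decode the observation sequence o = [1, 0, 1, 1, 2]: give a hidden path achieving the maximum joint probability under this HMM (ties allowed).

t=0: δ = [3.125e-02, 4.688e-02, 1.562e-01]  (obs o_0=1)
t=1: δ = [7.324e-03, 9.766e-03, 2.197e-02]  ψ = [2, 2, 2]  (obs o_1=0)
t=2: δ = [1.030e-03, 2.060e-03, 2.060e-03]  ψ = [2, 2, 2]  (obs o_2=1)
t=3: δ = [9.656e-05, 3.862e-04, 1.931e-04]  ψ = [1, 1, 2]  (obs o_3=1)
t=4: δ = [3.621e-05, 2.414e-05, 1.810e-05]  ψ = [1, 1, 2]  (obs o_4=2)
backtrack: best end state = 0; path = [2, 2, 1, 1, 0]

path = [2, 2, 1, 1, 0]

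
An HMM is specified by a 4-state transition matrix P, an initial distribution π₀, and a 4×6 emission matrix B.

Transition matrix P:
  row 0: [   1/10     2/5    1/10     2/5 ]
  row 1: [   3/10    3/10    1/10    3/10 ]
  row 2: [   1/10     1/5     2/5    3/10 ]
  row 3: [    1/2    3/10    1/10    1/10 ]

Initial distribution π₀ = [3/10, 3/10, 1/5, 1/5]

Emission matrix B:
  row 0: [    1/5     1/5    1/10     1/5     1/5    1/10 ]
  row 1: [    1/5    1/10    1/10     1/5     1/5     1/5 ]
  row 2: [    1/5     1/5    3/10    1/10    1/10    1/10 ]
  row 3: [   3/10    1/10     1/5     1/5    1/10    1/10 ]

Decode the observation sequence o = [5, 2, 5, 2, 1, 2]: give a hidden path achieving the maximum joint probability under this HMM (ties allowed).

t=0: δ = [3.000e-02, 6.000e-02, 2.000e-02, 2.000e-02]  (obs o_0=5)
t=1: δ = [1.800e-03, 1.800e-03, 2.400e-03, 3.600e-03]  ψ = [1, 1, 2, 1]  (obs o_1=2)
t=2: δ = [1.800e-04, 2.160e-04, 9.600e-05, 7.200e-05]  ψ = [3, 3, 2, 0]  (obs o_2=5)
t=3: δ = [6.480e-06, 7.200e-06, 1.152e-05, 1.440e-05]  ψ = [1, 0, 2, 0]  (obs o_3=2)
t=4: δ = [1.440e-06, 4.320e-07, 9.216e-07, 3.456e-07]  ψ = [3, 3, 2, 2]  (obs o_4=1)
t=5: δ = [1.728e-08, 5.760e-08, 1.106e-07, 1.152e-07]  ψ = [3, 0, 2, 0]  (obs o_5=2)
backtrack: best end state = 3; path = [1, 3, 0, 3, 0, 3]

path = [1, 3, 0, 3, 0, 3]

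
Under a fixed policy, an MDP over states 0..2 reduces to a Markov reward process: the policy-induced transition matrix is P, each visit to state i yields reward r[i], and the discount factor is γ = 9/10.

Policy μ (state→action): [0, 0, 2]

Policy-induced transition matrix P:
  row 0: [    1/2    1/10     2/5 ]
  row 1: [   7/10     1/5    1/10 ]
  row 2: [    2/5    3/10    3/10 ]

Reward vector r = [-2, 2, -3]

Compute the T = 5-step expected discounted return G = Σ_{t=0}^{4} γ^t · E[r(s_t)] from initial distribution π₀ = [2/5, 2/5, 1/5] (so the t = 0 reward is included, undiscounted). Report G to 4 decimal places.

t=0: π = [0.4000, 0.4000, 0.2000], E[r] = -0.6000, γ^t·E[r] = -0.600000, running G = -0.600000
t=1: π = [0.5600, 0.1800, 0.2600], E[r] = -1.5400, γ^t·E[r] = -1.386000, running G = -1.986000
t=2: π = [0.5100, 0.1700, 0.3200], E[r] = -1.6400, γ^t·E[r] = -1.328400, running G = -3.314400
t=3: π = [0.5020, 0.1810, 0.3170], E[r] = -1.5930, γ^t·E[r] = -1.161297, running G = -4.475697
t=4: π = [0.5045, 0.1815, 0.3140], E[r] = -1.5880, γ^t·E[r] = -1.041887, running G = -5.517584

G = -5.5176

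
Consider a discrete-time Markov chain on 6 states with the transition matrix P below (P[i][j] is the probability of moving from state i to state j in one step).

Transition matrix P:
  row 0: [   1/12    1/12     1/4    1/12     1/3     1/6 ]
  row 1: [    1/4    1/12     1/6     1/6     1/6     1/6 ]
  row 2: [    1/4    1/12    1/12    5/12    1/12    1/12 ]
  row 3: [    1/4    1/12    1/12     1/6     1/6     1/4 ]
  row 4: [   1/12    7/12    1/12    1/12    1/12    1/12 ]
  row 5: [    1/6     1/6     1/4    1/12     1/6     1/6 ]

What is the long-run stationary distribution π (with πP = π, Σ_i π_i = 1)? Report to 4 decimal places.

π = [0.1791, 0.1809, 0.1538, 0.1633, 0.1696, 0.1533]

Balance equations π_j = Σ_i π_i·P[i][j]:
  π_0 = 1/12·π_0 + 1/4·π_1 + 1/4·π_2 + 1/4·π_3 + 1/12·π_4 + 1/6·π_5
  π_1 = 1/12·π_0 + 1/12·π_1 + 1/12·π_2 + 1/12·π_3 + 7/12·π_4 + 1/6·π_5
  π_2 = 1/4·π_0 + 1/6·π_1 + 1/12·π_2 + 1/12·π_3 + 1/12·π_4 + 1/4·π_5
  π_3 = 1/12·π_0 + 1/6·π_1 + 5/12·π_2 + 1/6·π_3 + 1/12·π_4 + 1/12·π_5
  π_4 = 1/3·π_0 + 1/6·π_1 + 1/12·π_2 + 1/6·π_3 + 1/12·π_4 + 1/6·π_5
  normalize: π_0 + π_1 + π_2 + π_3 + π_4 + π_5 = 1
Solving the linear system gives exactly π = [15949/89046, 8054/44523, 9131/59364, 7270/44523, 30199/178092, 1517/9894].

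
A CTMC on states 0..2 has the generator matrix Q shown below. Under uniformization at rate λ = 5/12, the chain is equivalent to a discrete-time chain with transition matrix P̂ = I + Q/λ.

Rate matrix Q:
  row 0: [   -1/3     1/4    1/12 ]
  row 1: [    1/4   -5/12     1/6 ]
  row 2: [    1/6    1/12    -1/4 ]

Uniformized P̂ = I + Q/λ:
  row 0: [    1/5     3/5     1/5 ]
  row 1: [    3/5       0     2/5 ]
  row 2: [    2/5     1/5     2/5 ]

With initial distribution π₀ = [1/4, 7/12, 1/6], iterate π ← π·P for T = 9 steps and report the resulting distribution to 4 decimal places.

t=0: π = [0.2500, 0.5833, 0.1667]
t=1: π = [0.4667, 0.1833, 0.3500]
t=2: π = [0.3433, 0.3500, 0.3067]
t=3: π = [0.4013, 0.2673, 0.3313]
t=4: π = [0.3732, 0.3071, 0.3197]
t=5: π = [0.3868, 0.2879, 0.3254]
t=6: π = [0.3802, 0.2971, 0.3226]
t=7: π = [0.3834, 0.2927, 0.3240]
t=8: π = [0.3819, 0.2948, 0.3233]
t=9: π = [0.3826, 0.2938, 0.3236]

π = [0.3826, 0.2938, 0.3236]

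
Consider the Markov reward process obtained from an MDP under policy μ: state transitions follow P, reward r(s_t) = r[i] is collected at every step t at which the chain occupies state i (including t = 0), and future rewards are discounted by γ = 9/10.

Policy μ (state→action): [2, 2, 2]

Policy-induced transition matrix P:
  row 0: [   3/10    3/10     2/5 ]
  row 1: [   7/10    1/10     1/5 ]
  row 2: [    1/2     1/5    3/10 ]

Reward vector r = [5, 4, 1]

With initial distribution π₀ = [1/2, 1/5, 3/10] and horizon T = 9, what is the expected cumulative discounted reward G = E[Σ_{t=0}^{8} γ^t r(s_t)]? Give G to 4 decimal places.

t=0: π = [0.5000, 0.2000, 0.3000], E[r] = 3.6000, γ^t·E[r] = 3.600000, running G = 3.600000
t=1: π = [0.4400, 0.2300, 0.3300], E[r] = 3.4500, γ^t·E[r] = 3.105000, running G = 6.705000
t=2: π = [0.4580, 0.2210, 0.3210], E[r] = 3.4950, γ^t·E[r] = 2.830950, running G = 9.535950
t=3: π = [0.4526, 0.2237, 0.3237], E[r] = 3.4815, γ^t·E[r] = 2.538014, running G = 12.073964
t=4: π = [0.4542, 0.2229, 0.3229], E[r] = 3.4856, γ^t·E[r] = 2.286869, running G = 14.360833
t=5: π = [0.4537, 0.2231, 0.3231], E[r] = 3.4843, γ^t·E[r] = 2.057465, running G = 16.418298
t=6: π = [0.4539, 0.2231, 0.3231], E[r] = 3.4847, γ^t·E[r] = 1.851912, running G = 18.270210
t=7: π = [0.4538, 0.2231, 0.3231], E[r] = 3.4846, γ^t·E[r] = 1.666669, running G = 19.936879
t=8: π = [0.4538, 0.2231, 0.3231], E[r] = 3.4846, γ^t·E[r] = 1.500016, running G = 21.436895

G = 21.4369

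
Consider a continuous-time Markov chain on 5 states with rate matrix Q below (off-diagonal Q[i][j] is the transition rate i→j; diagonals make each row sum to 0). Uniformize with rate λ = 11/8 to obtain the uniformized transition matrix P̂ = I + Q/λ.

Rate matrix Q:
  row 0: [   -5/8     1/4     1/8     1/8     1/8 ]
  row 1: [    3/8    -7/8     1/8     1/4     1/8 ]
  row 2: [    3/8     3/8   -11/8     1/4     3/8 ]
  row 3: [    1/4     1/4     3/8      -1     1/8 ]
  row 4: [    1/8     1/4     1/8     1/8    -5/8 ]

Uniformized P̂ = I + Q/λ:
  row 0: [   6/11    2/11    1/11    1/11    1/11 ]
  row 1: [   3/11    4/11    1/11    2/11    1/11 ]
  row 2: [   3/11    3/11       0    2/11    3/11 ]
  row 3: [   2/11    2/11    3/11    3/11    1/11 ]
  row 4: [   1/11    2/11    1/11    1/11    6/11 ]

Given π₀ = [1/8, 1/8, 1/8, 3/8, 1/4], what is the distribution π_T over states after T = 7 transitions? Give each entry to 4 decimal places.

t=0: π = [0.1250, 0.1250, 0.1250, 0.3750, 0.2500]
t=1: π = [0.2273, 0.2159, 0.1477, 0.1818, 0.2273]
t=2: π = [0.2769, 0.2345, 0.1105, 0.1570, 0.2211]
t=3: π = [0.2938, 0.2345, 0.1094, 0.1508, 0.2115]
t=4: π = [0.3007, 0.2344, 0.1084, 0.1496, 0.2069]
t=5: π = [0.3035, 0.2343, 0.1083, 0.1493, 0.2047]
t=6: π = [0.3047, 0.2343, 0.1082, 0.1492, 0.2036]
t=7: π = [0.3052, 0.2342, 0.1082, 0.1492, 0.2031]

π = [0.3052, 0.2342, 0.1082, 0.1492, 0.2031]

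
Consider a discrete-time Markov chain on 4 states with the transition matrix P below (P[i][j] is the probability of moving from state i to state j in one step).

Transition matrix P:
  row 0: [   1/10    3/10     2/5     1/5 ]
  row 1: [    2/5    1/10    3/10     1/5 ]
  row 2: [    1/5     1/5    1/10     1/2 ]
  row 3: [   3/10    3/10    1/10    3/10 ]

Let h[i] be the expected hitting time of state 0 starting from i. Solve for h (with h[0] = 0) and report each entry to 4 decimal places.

h = [0.0000, 3.0239, 3.5809, 3.2361]

First-step conditioning: h[0] = 0; for i ≠ 0, h[i] = 1 + Σ_k P[i][k]·h[k].
  h[1] = 1 + 1/10·h[1] + 3/10·h[2] + 1/5·h[3]
  h[2] = 1 + 1/5·h[1] + 1/10·h[2] + 1/2·h[3]
  h[3] = 1 + 3/10·h[1] + 1/10·h[2] + 3/10·h[3]
Solving the 3×3 linear system over states ≠ 0 gives exactly h = [0, 1140/377, 1350/377, 1220/377] (h[0] = 0 is the target).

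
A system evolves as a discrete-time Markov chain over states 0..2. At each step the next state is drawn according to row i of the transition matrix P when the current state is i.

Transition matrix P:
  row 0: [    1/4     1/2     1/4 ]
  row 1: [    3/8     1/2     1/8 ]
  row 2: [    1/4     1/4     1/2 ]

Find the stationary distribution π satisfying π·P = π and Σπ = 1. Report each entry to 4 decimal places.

Balance equations π_j = Σ_i π_i·P[i][j]:
  π_0 = 1/4·π_0 + 3/8·π_1 + 1/4·π_2
  π_1 = 1/2·π_0 + 1/2·π_1 + 1/4·π_2
  normalize: π_0 + π_1 + π_2 = 1
Solving the linear system gives exactly π = [7/23, 10/23, 6/23].

π = [0.3043, 0.4348, 0.2609]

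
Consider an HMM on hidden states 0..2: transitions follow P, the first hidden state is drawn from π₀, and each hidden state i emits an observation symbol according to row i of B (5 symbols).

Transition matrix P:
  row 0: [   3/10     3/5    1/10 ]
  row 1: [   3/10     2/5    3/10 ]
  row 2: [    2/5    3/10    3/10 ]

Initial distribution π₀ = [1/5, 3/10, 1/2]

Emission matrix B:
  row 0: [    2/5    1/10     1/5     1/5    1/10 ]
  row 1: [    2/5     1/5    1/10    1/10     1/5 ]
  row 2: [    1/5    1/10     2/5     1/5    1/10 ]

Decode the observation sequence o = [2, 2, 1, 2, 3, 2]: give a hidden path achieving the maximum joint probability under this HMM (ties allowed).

t=0: δ = [4.000e-02, 3.000e-02, 2.000e-01]  (obs o_0=2)
t=1: δ = [1.600e-02, 6.000e-03, 2.400e-02]  ψ = [2, 2, 2]  (obs o_1=2)
t=2: δ = [9.600e-04, 1.920e-03, 7.200e-04]  ψ = [2, 0, 2]  (obs o_2=1)
t=3: δ = [1.152e-04, 7.680e-05, 2.304e-04]  ψ = [1, 1, 1]  (obs o_3=2)
t=4: δ = [1.843e-05, 6.912e-06, 1.382e-05]  ψ = [2, 0, 2]  (obs o_4=3)
t=5: δ = [1.106e-06, 1.106e-06, 1.659e-06]  ψ = [0, 0, 2]  (obs o_5=2)
backtrack: best end state = 2; path = [2, 0, 1, 2, 2, 2]

path = [2, 0, 1, 2, 2, 2]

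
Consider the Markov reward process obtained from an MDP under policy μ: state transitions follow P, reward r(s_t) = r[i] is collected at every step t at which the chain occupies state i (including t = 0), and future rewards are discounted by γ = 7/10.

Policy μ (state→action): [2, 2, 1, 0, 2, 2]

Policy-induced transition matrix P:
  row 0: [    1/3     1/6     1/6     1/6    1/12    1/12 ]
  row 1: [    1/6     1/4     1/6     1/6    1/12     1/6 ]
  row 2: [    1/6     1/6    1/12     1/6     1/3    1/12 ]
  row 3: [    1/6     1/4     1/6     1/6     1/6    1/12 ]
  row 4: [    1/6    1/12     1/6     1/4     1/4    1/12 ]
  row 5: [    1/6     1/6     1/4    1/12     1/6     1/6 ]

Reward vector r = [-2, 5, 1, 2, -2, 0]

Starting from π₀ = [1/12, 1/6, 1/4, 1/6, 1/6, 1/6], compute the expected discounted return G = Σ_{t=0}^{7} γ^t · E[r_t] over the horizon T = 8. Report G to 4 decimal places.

G = 2.3062

t=0: π = [0.0833, 0.1667, 0.2500, 0.1667, 0.1667, 0.1667], E[r] = 0.9167, γ^t·E[r] = 0.916667, running G = 0.916667
t=1: π = [0.1806, 0.1806, 0.1597, 0.1667, 0.2014, 0.1111], E[r] = 0.6319, γ^t·E[r] = 0.442361, running G = 1.359028
t=2: π = [0.1968, 0.1788, 0.1626, 0.1742, 0.1800, 0.1076], E[r] = 0.6516, γ^t·E[r] = 0.319294, running G = 1.678322
t=3: π = [0.1995, 0.1811, 0.1621, 0.1727, 0.1775, 0.1072], E[r] = 0.6590, γ^t·E[r] = 0.226053, running G = 1.904375
t=4: π = [0.1999, 0.1814, 0.1621, 0.1725, 0.1768, 0.1074], E[r] = 0.6606, γ^t·E[r] = 0.158610, running G = 2.062985
t=5: π = [0.2000, 0.1814, 0.1621, 0.1725, 0.1766, 0.1074], E[r] = 0.6609, γ^t·E[r] = 0.111076, running G = 2.174061
t=6: π = [0.2000, 0.1814, 0.1621, 0.1724, 0.1766, 0.1074], E[r] = 0.6609, γ^t·E[r] = 0.077758, running G = 2.251818
t=7: π = [0.2000, 0.1814, 0.1621, 0.1724, 0.1766, 0.1074], E[r] = 0.6609, γ^t·E[r] = 0.054431, running G = 2.306249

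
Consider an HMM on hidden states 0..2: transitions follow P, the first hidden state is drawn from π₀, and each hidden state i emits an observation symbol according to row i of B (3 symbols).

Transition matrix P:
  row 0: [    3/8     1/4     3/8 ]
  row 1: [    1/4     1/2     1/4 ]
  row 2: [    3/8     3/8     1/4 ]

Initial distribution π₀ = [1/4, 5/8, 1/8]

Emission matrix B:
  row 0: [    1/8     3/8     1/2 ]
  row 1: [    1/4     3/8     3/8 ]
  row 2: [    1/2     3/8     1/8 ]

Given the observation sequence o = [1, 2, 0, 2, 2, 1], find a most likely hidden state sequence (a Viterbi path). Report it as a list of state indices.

path = [1, 1, 1, 1, 1, 1]

t=0: δ = [9.375e-02, 2.344e-01, 4.688e-02]  (obs o_0=1)
t=1: δ = [2.930e-02, 4.395e-02, 7.324e-03]  ψ = [1, 1, 1]  (obs o_1=2)
t=2: δ = [1.373e-03, 5.493e-03, 5.493e-03]  ψ = [0, 1, 0]  (obs o_2=0)
t=3: δ = [1.030e-03, 1.030e-03, 1.717e-04]  ψ = [2, 1, 1]  (obs o_3=2)
t=4: δ = [1.931e-04, 1.931e-04, 4.828e-05]  ψ = [0, 1, 0]  (obs o_4=2)
t=5: δ = [2.716e-05, 3.621e-05, 2.716e-05]  ψ = [0, 1, 0]  (obs o_5=1)
backtrack: best end state = 1; path = [1, 1, 1, 1, 1, 1]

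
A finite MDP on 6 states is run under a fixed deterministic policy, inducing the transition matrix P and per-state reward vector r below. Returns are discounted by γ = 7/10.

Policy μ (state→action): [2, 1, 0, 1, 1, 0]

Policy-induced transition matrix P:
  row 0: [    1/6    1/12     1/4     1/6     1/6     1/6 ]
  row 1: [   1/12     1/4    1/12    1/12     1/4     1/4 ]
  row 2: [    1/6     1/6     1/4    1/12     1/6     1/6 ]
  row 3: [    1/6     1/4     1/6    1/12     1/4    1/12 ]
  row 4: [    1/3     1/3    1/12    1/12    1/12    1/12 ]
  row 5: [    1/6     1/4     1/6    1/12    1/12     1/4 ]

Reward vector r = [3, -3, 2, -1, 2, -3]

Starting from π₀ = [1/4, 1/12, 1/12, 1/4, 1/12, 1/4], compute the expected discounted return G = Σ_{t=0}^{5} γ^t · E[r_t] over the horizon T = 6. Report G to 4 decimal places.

t=0: π = [0.2500, 0.0833, 0.0833, 0.2500, 0.0833, 0.2500], E[r] = -0.1667, γ^t·E[r] = -0.166667, running G = -0.166667
t=1: π = [0.1736, 0.2083, 0.1806, 0.1042, 0.1667, 0.1667], E[r] = -0.0139, γ^t·E[r] = -0.009722, running G = -0.176389
t=2: π = [0.1771, 0.2199, 0.1649, 0.0978, 0.1649, 0.1753], E[r] = -0.0926, γ^t·E[r] = -0.045370, running G = -0.221759
t=3: π = [0.1758, 0.2205, 0.1631, 0.0981, 0.1648, 0.1777], E[r] = -0.1094, γ^t·E[r] = -0.037532, running G = -0.259291
t=4: π = [0.1758, 0.2208, 0.1628, 0.0980, 0.1647, 0.1779], E[r] = -0.1121, γ^t·E[r] = -0.026914, running G = -0.286206
t=5: π = [0.1757, 0.2209, 0.1628, 0.0980, 0.1647, 0.1780], E[r] = -0.1126, γ^t·E[r] = -0.018924, running G = -0.305129

G = -0.3051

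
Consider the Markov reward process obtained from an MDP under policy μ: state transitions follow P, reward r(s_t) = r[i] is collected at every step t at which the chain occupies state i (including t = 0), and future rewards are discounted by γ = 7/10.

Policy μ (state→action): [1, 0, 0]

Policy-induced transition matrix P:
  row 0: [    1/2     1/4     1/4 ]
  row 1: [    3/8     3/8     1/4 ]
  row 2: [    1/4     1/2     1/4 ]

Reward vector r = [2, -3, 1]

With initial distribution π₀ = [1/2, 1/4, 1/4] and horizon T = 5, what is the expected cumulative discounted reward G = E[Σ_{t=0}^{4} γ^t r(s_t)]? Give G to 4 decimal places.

t=0: π = [0.5000, 0.2500, 0.2500], E[r] = 0.5000, γ^t·E[r] = 0.500000, running G = 0.500000
t=1: π = [0.4063, 0.3438, 0.2500], E[r] = 0.0313, γ^t·E[r] = 0.021875, running G = 0.521875
t=2: π = [0.3945, 0.3555, 0.2500], E[r] = -0.0273, γ^t·E[r] = -0.013398, running G = 0.508477
t=3: π = [0.3931, 0.3569, 0.2500], E[r] = -0.0347, γ^t·E[r] = -0.011891, running G = 0.496585
t=4: π = [0.3929, 0.3571, 0.2500], E[r] = -0.0356, γ^t·E[r] = -0.008544, running G = 0.488042

G = 0.4880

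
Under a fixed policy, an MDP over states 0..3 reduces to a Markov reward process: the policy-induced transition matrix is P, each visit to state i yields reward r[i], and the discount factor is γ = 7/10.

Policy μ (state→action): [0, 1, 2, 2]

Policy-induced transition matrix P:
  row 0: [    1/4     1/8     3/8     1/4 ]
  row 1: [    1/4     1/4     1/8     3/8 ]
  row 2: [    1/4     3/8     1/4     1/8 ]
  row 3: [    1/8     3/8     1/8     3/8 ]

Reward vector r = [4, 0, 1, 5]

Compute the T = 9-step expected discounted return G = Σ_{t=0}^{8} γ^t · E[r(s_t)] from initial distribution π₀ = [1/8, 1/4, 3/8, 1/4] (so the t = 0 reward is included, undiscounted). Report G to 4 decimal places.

t=0: π = [0.1250, 0.2500, 0.3750, 0.2500], E[r] = 2.1250, γ^t·E[r] = 2.125000, running G = 2.125000
t=1: π = [0.2188, 0.3125, 0.2031, 0.2656], E[r] = 2.4063, γ^t·E[r] = 1.684375, running G = 3.809375
t=2: π = [0.2168, 0.2813, 0.2051, 0.2969], E[r] = 2.5566, γ^t·E[r] = 1.252754, running G = 5.062129
t=3: π = [0.2129, 0.2856, 0.2048, 0.2966], E[r] = 2.5396, γ^t·E[r] = 0.871066, running G = 5.933195
t=4: π = [0.2129, 0.2861, 0.2038, 0.2972], E[r] = 2.5414, γ^t·E[r] = 0.610193, running G = 6.543388
t=5: π = [0.2129, 0.2860, 0.2037, 0.2974], E[r] = 2.5423, γ^t·E[r] = 0.427278, running G = 6.970665
t=6: π = [0.2128, 0.2860, 0.2037, 0.2975], E[r] = 2.5423, γ^t·E[r] = 0.299098, running G = 7.269764
t=7: π = [0.2128, 0.2860, 0.2037, 0.2975], E[r] = 2.5423, γ^t·E[r] = 0.209371, running G = 7.479135
t=8: π = [0.2128, 0.2860, 0.2037, 0.2975], E[r] = 2.5423, γ^t·E[r] = 0.146560, running G = 7.625695

G = 7.6257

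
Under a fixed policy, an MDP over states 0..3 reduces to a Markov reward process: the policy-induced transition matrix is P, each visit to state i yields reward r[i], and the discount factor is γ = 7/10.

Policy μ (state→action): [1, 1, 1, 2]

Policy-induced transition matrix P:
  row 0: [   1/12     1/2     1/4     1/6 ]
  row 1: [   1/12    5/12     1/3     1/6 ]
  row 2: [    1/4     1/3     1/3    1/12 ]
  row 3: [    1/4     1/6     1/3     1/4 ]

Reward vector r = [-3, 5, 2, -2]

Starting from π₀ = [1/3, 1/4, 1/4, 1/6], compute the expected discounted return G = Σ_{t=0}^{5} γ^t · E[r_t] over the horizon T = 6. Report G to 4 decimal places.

G = 3.7113

t=0: π = [0.3333, 0.2500, 0.2500, 0.1667], E[r] = 0.4167, γ^t·E[r] = 0.416667, running G = 0.416667
t=1: π = [0.1528, 0.3819, 0.3056, 0.1597], E[r] = 1.7431, γ^t·E[r] = 1.220139, running G = 1.636806
t=2: π = [0.1609, 0.3640, 0.3206, 0.1545], E[r] = 1.6696, γ^t·E[r] = 0.818084, running G = 2.454890
t=3: π = [0.1625, 0.3647, 0.3199, 0.1528], E[r] = 1.6703, γ^t·E[r] = 0.572907, running G = 3.027797
t=4: π = [0.1621, 0.3653, 0.3198, 0.1527], E[r] = 1.6744, γ^t·E[r] = 0.402032, running G = 3.429829
t=5: π = [0.1621, 0.3653, 0.3198, 0.1527], E[r] = 1.6746, γ^t·E[r] = 0.281450, running G = 3.711279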